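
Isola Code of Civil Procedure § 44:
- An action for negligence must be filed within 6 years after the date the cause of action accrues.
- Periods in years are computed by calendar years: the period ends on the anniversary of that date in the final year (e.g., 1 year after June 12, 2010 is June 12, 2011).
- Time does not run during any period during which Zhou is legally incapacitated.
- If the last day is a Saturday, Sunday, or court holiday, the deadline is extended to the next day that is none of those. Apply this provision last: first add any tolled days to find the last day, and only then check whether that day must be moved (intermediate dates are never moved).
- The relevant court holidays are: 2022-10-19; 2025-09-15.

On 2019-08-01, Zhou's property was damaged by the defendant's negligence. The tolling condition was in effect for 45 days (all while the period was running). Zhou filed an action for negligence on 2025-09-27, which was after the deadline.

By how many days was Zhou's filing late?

11 days

6 years after 2019-08-01 is August 1, 2025.
Tolling adds 45 days: August 1, 2025 + 45 days = September 15, 2025.
September 15, 2025 is a listed holiday. The next qualifying day is September 16, 2025.
The deadline is September 16, 2025; from September 16, 2025 to September 27, 2025 is 11 days.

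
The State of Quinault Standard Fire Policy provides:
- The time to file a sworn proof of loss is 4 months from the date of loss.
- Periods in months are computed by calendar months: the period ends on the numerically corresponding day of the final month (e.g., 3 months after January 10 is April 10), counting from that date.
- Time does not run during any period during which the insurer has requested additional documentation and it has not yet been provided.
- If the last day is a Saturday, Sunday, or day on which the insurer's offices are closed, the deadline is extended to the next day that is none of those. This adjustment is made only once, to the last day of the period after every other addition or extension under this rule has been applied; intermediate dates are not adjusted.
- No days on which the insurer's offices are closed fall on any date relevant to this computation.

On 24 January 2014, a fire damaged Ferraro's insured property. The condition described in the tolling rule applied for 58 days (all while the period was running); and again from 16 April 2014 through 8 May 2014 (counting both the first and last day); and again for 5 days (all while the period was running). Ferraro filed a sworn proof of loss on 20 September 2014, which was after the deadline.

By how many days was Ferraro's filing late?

4 months after 24 January 2014 is May 24, 2014.
Tolling adds 58 days: May 24, 2014 + 58 days = July 21, 2014.
From April 16, 2014 through May 8, 2014 inclusive is 23 days; tolling adds 23 days: July 21, 2014 + 23 days = August 13, 2014.
Tolling adds 5 days: August 13, 2014 + 5 days = August 18, 2014.
August 18, 2014 is a Monday and not a day on which the insurer's offices are closed, so no extension applies.
The deadline is August 18, 2014; from August 18, 2014 to September 20, 2014 is 33 days.

33 days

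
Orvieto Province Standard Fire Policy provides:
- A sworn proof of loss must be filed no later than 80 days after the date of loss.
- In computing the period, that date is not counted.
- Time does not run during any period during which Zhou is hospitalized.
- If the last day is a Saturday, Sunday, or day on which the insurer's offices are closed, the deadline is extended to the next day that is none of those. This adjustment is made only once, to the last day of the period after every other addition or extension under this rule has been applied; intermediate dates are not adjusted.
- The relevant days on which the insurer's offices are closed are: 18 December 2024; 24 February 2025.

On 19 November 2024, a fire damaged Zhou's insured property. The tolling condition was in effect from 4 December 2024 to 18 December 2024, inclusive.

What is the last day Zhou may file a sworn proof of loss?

February 25, 2025

80 days after 19 November 2024 is February 7, 2025.
From December 4, 2024 through December 18, 2024 inclusive is 15 days; tolling adds 15 days: February 7, 2025 + 15 days = February 22, 2025.
February 22, 2025 is Saturday; February 23, 2025 is Sunday; February 24, 2025 is a listed holiday. The next qualifying day is February 25, 2025.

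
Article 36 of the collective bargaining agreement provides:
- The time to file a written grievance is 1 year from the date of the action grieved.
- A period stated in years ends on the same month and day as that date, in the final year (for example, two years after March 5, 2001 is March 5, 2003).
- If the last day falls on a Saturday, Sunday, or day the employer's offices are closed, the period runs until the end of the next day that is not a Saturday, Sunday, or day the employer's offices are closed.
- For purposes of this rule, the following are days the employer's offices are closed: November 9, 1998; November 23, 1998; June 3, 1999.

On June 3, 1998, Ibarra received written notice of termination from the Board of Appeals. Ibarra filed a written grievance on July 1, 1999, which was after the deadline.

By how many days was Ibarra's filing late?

27 days

1 year after June 3, 1998 is June 3, 1999.
June 3, 1999 is a listed holiday. The next qualifying day is June 4, 1999.
The deadline is June 4, 1999; from June 4, 1999 to July 1, 1999 is 27 days.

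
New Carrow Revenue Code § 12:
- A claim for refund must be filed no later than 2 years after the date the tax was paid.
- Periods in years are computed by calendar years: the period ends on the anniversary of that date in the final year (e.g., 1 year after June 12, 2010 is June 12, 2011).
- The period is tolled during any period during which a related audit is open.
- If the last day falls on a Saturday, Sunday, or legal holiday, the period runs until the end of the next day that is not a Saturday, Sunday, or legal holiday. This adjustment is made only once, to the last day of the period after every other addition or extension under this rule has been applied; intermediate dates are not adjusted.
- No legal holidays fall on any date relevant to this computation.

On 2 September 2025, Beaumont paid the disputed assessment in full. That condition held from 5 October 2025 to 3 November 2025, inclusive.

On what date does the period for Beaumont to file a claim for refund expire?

2 years after 2 September 2025 is September 2, 2027.
From October 5, 2025 through November 3, 2025 inclusive is 30 days; tolling adds 30 days: September 2, 2027 + 30 days = October 2, 2027.
October 2, 2027 is Saturday; October 3, 2027 is Sunday. The next qualifying day is October 4, 2027.

October 4, 2027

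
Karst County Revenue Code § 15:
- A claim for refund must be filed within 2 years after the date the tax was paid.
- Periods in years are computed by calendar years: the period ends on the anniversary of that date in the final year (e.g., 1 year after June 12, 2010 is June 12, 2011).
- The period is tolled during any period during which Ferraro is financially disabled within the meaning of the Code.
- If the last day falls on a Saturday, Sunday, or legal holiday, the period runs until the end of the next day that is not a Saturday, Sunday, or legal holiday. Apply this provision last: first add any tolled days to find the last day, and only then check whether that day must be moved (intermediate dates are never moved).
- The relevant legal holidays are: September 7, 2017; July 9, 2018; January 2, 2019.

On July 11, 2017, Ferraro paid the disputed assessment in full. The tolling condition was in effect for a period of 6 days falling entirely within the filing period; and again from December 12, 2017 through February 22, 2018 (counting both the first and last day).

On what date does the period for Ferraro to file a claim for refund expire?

2 years after July 11, 2017 is July 11, 2019.
Tolling adds 6 days: July 11, 2019 + 6 days = July 17, 2019.
From December 12, 2017 through February 22, 2018 inclusive is 73 days; tolling adds 73 days: July 17, 2019 + 73 days = September 28, 2019.
September 28, 2019 is Saturday; September 29, 2019 is Sunday. The next qualifying day is September 30, 2019.

September 30, 2019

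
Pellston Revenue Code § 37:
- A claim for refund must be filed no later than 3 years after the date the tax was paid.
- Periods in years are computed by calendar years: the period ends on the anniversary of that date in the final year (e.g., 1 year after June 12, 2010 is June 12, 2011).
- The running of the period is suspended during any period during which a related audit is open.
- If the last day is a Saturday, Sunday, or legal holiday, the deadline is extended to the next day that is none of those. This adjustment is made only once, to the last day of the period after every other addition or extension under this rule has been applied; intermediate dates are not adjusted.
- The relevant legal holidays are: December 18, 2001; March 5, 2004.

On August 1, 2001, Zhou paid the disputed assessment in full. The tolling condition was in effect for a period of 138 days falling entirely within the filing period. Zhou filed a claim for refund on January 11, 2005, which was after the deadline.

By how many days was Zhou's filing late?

25 days

3 years after August 1, 2001 is August 1, 2004.
Tolling adds 138 days: August 1, 2004 + 138 days = December 17, 2004.
December 17, 2004 is a Friday and not a legal holiday, so no extension applies.
The deadline is December 17, 2004; from December 17, 2004 to January 11, 2005 is 25 days.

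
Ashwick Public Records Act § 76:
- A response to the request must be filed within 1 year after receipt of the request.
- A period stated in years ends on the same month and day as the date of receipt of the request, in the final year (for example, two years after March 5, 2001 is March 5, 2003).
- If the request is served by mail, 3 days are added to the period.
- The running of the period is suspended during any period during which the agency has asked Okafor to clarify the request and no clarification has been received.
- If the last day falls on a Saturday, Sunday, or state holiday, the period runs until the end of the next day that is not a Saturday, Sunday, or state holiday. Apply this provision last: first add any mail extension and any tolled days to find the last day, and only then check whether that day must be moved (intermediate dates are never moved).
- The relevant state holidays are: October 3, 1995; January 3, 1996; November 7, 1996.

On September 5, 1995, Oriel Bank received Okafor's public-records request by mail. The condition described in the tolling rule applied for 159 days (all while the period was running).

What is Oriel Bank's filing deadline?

February 14, 1997

1 year after September 5, 1995 is September 5, 1996.
Service was by mail, adding 3 days: September 5, 1996 + 3 days = September 8, 1996.
Tolling adds 159 days: September 8, 1996 + 159 days = February 14, 1997.
February 14, 1997 is a Friday and not a state holiday, so no extension applies.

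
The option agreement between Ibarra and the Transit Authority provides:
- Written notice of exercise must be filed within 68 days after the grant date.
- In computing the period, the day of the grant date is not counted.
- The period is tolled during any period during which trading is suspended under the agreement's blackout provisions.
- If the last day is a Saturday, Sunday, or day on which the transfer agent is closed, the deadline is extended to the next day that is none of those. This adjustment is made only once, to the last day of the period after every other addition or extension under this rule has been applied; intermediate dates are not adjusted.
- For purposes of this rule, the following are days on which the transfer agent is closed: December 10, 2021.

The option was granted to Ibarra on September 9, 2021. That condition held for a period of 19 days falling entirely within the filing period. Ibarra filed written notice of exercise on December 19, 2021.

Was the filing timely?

68 days after September 9, 2021 is November 16, 2021.
Tolling adds 19 days: November 16, 2021 + 19 days = December 5, 2021.
December 5, 2021 is Sunday. The next qualifying day is December 6, 2021.
The deadline is December 6, 2021; the filing on December 19, 2021 is after that date.

No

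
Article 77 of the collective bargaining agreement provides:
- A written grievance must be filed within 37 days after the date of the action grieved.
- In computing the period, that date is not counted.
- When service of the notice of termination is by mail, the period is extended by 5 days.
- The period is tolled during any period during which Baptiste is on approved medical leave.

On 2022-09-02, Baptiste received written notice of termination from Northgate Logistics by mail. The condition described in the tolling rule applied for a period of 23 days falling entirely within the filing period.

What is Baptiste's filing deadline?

November 6, 2022

37 days after 2022-09-02 is October 9, 2022.
Service was by mail, adding 5 days: October 9, 2022 + 5 days = October 14, 2022.
Tolling adds 23 days: October 14, 2022 + 23 days = November 6, 2022.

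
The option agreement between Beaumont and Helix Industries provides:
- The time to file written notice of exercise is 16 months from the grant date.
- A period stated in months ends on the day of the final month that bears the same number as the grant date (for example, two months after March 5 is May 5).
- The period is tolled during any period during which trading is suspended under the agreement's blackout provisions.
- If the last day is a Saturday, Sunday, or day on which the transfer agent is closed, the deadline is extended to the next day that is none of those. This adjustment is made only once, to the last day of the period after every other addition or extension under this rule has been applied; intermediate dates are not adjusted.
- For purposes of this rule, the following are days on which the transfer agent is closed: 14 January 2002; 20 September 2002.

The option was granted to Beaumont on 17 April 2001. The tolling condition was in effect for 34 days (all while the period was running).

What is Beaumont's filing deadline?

September 23, 2002

16 months after 17 April 2001 is August 17, 2002.
Tolling adds 34 days: August 17, 2002 + 34 days = September 20, 2002.
September 20, 2002 is a listed holiday; September 21, 2002 is Saturday; September 22, 2002 is Sunday. The next qualifying day is September 23, 2002.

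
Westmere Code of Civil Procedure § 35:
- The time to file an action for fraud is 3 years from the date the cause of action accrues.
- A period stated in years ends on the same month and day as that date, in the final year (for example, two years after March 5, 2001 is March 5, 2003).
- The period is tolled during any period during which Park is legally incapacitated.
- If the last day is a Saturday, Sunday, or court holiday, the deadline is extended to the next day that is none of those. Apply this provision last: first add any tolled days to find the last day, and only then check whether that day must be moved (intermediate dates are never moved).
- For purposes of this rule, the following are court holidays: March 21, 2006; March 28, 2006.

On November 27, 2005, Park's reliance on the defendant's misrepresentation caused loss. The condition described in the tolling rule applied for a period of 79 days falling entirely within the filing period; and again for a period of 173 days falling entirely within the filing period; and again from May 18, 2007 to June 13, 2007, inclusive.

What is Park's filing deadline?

3 years after November 27, 2005 is November 27, 2008.
Tolling adds 79 days: November 27, 2008 + 79 days = February 14, 2009.
Tolling adds 173 days: February 14, 2009 + 173 days = August 6, 2009.
From May 18, 2007 through June 13, 2007 inclusive is 27 days; tolling adds 27 days: August 6, 2009 + 27 days = September 2, 2009.
September 2, 2009 is a Wednesday and not a court holiday, so no extension applies.

September 2, 2009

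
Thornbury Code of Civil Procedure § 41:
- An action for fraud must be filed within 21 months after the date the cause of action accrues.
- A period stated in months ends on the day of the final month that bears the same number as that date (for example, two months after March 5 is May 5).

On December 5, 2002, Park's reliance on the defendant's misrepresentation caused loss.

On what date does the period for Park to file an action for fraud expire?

September 5, 2004

21 months after December 5, 2002 is September 5, 2004.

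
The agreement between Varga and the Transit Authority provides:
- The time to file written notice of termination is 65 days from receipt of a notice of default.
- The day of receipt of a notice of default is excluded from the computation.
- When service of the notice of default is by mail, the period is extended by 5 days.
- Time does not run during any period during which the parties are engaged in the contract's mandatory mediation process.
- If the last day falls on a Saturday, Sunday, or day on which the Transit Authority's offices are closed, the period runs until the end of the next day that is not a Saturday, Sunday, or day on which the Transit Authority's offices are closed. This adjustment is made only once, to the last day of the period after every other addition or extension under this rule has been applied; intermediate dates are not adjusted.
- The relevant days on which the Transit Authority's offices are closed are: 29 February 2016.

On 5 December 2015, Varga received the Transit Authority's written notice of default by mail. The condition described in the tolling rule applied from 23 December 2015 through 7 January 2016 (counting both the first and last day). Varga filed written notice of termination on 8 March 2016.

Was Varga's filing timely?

65 days after 5 December 2015 is February 8, 2016.
Service was by mail, adding 5 days: February 8, 2016 + 5 days = February 13, 2016.
From December 23, 2015 through January 7, 2016 inclusive is 16 days; tolling adds 16 days: February 13, 2016 + 16 days = February 29, 2016.
February 29, 2016 is a listed holiday. The next qualifying day is March 1, 2016.
The deadline is March 1, 2016; the filing on March 8, 2016 is after that date.

No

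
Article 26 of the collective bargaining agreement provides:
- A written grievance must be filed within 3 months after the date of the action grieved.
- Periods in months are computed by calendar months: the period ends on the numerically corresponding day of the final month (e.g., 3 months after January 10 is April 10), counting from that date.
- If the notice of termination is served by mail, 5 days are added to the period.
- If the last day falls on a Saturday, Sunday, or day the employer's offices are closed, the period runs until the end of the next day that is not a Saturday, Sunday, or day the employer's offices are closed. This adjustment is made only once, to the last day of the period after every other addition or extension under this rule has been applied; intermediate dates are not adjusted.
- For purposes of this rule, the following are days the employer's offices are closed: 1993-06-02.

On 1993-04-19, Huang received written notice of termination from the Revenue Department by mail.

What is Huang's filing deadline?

July 26, 1993

3 months after 1993-04-19 is July 19, 1993.
Service was by mail, adding 5 days: July 19, 1993 + 5 days = July 24, 1993.
July 24, 1993 is Saturday; July 25, 1993 is Sunday. The next qualifying day is July 26, 1993.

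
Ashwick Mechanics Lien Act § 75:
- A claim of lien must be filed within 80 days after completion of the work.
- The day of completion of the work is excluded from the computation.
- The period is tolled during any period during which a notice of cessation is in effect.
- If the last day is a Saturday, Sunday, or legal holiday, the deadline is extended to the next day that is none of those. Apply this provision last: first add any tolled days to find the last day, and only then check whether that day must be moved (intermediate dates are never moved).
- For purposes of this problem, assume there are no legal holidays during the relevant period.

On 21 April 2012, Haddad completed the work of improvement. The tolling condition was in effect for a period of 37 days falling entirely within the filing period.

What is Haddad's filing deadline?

August 16, 2012

80 days after 21 April 2012 is July 10, 2012.
Tolling adds 37 days: July 10, 2012 + 37 days = August 16, 2012.
August 16, 2012 is a Thursday and not a legal holiday, so no extension applies.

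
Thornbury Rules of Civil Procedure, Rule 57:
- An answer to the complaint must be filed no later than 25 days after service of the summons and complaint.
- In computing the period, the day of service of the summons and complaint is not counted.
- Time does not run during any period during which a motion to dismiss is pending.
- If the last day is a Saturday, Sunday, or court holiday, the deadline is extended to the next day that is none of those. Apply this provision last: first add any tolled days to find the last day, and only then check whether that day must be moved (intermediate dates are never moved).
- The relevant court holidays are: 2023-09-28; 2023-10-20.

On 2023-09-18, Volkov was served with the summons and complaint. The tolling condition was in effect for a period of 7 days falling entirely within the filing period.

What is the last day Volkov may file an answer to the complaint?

25 days after 2023-09-18 is October 13, 2023.
Tolling adds 7 days: October 13, 2023 + 7 days = October 20, 2023.
October 20, 2023 is a listed holiday; October 21, 2023 is Saturday; October 22, 2023 is Sunday. The next qualifying day is October 23, 2023.

October 23, 2023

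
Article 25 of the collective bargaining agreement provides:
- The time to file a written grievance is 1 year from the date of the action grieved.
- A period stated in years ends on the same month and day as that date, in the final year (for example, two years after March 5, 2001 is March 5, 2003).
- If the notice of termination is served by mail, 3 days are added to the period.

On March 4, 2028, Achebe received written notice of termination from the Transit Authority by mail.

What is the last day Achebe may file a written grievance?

1 year after March 4, 2028 is March 4, 2029.
Service was by mail, adding 3 days: March 4, 2029 + 3 days = March 7, 2029.

March 7, 2029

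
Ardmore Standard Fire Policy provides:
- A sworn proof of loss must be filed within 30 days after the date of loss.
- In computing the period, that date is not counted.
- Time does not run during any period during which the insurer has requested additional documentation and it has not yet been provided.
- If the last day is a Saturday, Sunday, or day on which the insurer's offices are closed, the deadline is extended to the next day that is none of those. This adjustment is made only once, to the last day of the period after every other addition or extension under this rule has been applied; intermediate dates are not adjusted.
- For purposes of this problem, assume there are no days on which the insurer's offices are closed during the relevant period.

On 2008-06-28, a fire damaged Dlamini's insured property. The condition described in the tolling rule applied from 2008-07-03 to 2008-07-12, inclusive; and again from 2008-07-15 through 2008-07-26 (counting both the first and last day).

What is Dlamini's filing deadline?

30 days after 2008-06-28 is July 28, 2008.
From July 3, 2008 through July 12, 2008 inclusive is 10 days; tolling adds 10 days: July 28, 2008 + 10 days = August 7, 2008.
From July 15, 2008 through July 26, 2008 inclusive is 12 days; tolling adds 12 days: August 7, 2008 + 12 days = August 19, 2008.
August 19, 2008 is a Tuesday and not a day on which the insurer's offices are closed, so no extension applies.

August 19, 2008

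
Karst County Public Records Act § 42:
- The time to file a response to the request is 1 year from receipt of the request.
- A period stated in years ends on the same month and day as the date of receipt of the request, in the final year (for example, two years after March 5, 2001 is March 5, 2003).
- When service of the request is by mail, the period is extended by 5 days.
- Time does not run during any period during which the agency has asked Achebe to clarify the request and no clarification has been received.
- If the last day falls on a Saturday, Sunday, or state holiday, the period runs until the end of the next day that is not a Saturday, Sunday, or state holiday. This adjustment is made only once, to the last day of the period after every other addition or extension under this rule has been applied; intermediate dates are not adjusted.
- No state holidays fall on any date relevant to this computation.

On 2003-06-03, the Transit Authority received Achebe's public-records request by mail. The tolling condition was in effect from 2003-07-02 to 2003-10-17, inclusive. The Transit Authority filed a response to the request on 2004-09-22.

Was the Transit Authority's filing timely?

Yes

1 year after 2003-06-03 is June 3, 2004.
Service was by mail, adding 5 days: June 3, 2004 + 5 days = June 8, 2004.
From July 2, 2003 through October 17, 2003 inclusive is 108 days; tolling adds 108 days: June 8, 2004 + 108 days = September 24, 2004.
September 24, 2004 is a Friday and not a state holiday, so no extension applies.
The deadline is September 24, 2004; the filing on September 22, 2004 is on or before that date.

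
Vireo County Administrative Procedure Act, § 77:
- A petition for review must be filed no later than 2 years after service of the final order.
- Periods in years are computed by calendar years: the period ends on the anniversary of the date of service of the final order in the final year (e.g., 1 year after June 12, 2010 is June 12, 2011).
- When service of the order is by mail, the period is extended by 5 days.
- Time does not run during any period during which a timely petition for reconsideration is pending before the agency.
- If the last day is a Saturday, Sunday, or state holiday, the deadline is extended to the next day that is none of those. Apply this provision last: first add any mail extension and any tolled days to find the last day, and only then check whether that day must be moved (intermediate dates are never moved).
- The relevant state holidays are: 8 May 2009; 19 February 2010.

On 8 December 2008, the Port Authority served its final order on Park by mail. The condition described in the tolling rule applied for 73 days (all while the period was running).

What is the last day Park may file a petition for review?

2 years after 8 December 2008 is December 8, 2010.
Service was by mail, adding 5 days: December 8, 2010 + 5 days = December 13, 2010.
Tolling adds 73 days: December 13, 2010 + 73 days = February 24, 2011.
February 24, 2011 is a Thursday and not a state holiday, so no extension applies.

February 24, 2011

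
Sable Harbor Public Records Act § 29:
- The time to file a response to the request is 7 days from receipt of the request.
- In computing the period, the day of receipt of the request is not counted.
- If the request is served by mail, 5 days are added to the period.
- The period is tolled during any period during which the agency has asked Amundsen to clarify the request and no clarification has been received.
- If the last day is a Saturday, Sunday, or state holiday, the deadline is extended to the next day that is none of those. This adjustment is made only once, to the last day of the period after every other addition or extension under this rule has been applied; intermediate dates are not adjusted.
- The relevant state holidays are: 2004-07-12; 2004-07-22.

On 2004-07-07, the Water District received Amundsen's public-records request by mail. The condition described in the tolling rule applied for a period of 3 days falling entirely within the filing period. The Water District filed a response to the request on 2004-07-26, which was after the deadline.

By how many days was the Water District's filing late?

3 days

7 days after 2004-07-07 is July 14, 2004.
Service was by mail, adding 5 days: July 14, 2004 + 5 days = July 19, 2004.
Tolling adds 3 days: July 19, 2004 + 3 days = July 22, 2004.
July 22, 2004 is a listed holiday. The next qualifying day is July 23, 2004.
The deadline is July 23, 2004; from July 23, 2004 to July 26, 2004 is 3 days.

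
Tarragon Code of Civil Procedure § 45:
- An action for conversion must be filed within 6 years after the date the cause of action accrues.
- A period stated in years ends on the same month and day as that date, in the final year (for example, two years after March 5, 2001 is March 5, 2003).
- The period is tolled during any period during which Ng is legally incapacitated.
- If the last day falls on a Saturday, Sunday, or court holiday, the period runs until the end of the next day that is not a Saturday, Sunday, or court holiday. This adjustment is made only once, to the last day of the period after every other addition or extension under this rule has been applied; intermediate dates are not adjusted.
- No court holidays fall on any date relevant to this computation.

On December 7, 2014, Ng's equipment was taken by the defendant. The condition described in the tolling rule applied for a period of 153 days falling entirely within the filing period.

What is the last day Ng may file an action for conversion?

May 10, 2021

6 years after December 7, 2014 is December 7, 2020.
Tolling adds 153 days: December 7, 2020 + 153 days = May 9, 2021.
May 9, 2021 is Sunday. The next qualifying day is May 10, 2021.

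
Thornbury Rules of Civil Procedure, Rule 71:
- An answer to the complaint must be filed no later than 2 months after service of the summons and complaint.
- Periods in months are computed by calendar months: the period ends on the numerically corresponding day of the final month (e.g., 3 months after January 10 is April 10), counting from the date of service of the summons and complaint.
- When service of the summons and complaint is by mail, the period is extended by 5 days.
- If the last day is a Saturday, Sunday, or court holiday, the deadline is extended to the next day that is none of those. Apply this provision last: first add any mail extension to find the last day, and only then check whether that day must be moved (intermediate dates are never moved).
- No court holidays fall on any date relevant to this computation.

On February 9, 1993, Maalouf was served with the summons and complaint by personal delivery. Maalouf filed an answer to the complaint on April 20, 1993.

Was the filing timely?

No

2 months after February 9, 1993 is April 9, 1993.
Service was not by mail, so no mail extension applies.
April 9, 1993 is a Friday and not a court holiday, so no extension applies.
The deadline is April 9, 1993; the filing on April 20, 1993 is after that date.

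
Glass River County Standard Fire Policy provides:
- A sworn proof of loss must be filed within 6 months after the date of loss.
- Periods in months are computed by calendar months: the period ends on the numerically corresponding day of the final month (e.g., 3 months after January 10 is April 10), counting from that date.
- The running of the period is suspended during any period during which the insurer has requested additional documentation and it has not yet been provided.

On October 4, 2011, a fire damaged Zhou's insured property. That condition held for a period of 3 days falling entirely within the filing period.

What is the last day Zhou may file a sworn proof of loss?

6 months after October 4, 2011 is April 4, 2012.
Tolling adds 3 days: April 4, 2012 + 3 days = April 7, 2012.

April 7, 2012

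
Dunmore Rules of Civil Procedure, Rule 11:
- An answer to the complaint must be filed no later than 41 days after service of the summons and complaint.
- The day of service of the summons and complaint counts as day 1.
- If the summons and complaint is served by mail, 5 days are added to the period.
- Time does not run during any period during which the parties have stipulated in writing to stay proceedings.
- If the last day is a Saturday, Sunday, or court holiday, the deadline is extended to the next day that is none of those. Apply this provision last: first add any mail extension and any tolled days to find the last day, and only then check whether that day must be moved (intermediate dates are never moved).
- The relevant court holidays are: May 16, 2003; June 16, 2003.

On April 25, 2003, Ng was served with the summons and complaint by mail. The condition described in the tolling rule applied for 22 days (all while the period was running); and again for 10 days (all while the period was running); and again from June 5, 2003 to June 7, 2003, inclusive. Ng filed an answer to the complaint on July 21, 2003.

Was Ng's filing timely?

Counting April 25, 2003 as day 1, day 41 is June 4, 2003.
Service was by mail, adding 5 days: June 4, 2003 + 5 days = June 9, 2003.
Tolling adds 22 days: June 9, 2003 + 22 days = July 1, 2003.
Tolling adds 10 days: July 1, 2003 + 10 days = July 11, 2003.
From June 5, 2003 through June 7, 2003 inclusive is 3 days; tolling adds 3 days: July 11, 2003 + 3 days = July 14, 2003.
July 14, 2003 is a Monday and not a court holiday, so no extension applies.
The deadline is July 14, 2003; the filing on July 21, 2003 is after that date.

No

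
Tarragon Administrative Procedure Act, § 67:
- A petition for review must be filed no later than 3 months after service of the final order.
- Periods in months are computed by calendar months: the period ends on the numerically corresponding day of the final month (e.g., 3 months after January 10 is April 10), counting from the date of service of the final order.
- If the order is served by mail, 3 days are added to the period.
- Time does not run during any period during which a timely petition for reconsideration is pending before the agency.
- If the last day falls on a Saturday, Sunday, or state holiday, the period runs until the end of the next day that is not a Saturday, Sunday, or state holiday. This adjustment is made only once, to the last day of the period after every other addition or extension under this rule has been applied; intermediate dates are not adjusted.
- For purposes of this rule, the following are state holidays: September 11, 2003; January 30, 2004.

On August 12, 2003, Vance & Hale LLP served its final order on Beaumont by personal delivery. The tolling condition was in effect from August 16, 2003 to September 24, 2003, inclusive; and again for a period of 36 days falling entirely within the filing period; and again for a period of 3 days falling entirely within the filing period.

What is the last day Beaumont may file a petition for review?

3 months after August 12, 2003 is November 12, 2003.
Service was not by mail, so no mail extension applies.
From August 16, 2003 through September 24, 2003 inclusive is 40 days; tolling adds 40 days: November 12, 2003 + 40 days = December 22, 2003.
Tolling adds 36 days: December 22, 2003 + 36 days = January 27, 2004.
Tolling adds 3 days: January 27, 2004 + 3 days = January 30, 2004.
January 30, 2004 is a listed holiday; January 31, 2004 is Saturday; February 1, 2004 is Sunday. The next qualifying day is February 2, 2004.

February 2, 2004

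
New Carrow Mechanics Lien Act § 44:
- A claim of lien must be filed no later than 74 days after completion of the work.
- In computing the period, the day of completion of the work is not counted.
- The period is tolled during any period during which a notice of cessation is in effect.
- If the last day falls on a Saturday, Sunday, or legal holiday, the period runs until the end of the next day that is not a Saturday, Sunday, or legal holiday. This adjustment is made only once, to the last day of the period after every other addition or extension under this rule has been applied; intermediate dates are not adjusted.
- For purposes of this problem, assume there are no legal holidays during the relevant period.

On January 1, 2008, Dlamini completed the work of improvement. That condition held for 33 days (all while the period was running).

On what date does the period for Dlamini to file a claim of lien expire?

April 17, 2008

74 days after January 1, 2008 is March 15, 2008.
Tolling adds 33 days: March 15, 2008 + 33 days = April 17, 2008.
April 17, 2008 is a Thursday and not a legal holiday, so no extension applies.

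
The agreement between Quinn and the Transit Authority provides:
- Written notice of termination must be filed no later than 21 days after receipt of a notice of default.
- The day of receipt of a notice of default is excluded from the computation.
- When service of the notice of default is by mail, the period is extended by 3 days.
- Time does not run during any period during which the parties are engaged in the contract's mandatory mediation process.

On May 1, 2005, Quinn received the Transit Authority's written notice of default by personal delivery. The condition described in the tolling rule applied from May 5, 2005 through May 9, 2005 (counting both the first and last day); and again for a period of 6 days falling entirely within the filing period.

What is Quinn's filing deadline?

21 days after May 1, 2005 is May 22, 2005.
Service was not by mail, so no mail extension applies.
From May 5, 2005 through May 9, 2005 inclusive is 5 days; tolling adds 5 days: May 22, 2005 + 5 days = May 27, 2005.
Tolling adds 6 days: May 27, 2005 + 6 days = June 2, 2005.

June 2, 2005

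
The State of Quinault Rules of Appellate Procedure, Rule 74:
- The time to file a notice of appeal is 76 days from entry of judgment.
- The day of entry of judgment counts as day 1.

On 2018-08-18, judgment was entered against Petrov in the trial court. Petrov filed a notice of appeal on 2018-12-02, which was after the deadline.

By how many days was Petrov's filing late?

Counting 2018-08-18 as day 1, day 76 is November 1, 2018.
The deadline is November 1, 2018; from November 1, 2018 to December 2, 2018 is 31 days.

31 days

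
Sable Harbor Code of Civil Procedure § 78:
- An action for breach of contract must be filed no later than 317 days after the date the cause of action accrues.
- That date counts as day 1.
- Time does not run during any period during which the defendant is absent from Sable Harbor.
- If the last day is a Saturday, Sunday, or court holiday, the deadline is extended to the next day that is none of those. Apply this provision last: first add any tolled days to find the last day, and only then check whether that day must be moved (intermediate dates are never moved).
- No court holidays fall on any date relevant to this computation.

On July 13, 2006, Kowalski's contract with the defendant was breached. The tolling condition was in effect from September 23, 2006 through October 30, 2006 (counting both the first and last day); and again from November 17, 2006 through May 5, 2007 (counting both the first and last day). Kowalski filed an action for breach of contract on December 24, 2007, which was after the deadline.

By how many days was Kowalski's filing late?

Counting July 13, 2006 as day 1, day 317 is May 25, 2007.
From September 23, 2006 through October 30, 2006 inclusive is 38 days; tolling adds 38 days: May 25, 2007 + 38 days = July 2, 2007.
From November 17, 2006 through May 5, 2007 inclusive is 170 days; tolling adds 170 days: July 2, 2007 + 170 days = December 19, 2007.
December 19, 2007 is a Wednesday and not a court holiday, so no extension applies.
The deadline is December 19, 2007; from December 19, 2007 to December 24, 2007 is 5 days.

5 days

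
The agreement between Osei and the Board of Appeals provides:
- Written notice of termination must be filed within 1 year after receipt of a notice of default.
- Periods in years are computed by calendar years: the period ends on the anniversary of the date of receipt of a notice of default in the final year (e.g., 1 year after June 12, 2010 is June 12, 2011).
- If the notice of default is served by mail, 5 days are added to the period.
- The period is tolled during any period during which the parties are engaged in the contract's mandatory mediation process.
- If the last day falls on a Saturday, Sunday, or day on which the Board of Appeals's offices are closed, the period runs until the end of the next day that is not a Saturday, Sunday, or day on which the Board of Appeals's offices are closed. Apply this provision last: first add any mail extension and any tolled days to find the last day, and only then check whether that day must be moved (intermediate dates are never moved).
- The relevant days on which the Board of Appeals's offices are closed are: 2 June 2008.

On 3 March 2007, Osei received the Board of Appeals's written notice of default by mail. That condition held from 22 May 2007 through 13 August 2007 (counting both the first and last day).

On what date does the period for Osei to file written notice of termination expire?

1 year after 3 March 2007 is March 3, 2008.
Service was by mail, adding 5 days: March 3, 2008 + 5 days = March 8, 2008.
From May 22, 2007 through August 13, 2007 inclusive is 84 days; tolling adds 84 days: March 8, 2008 + 84 days = May 31, 2008.
May 31, 2008 is Saturday; June 1, 2008 is Sunday; June 2, 2008 is a listed holiday. The next qualifying day is June 3, 2008.

June 3, 2008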